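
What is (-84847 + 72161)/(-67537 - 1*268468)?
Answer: 12686/336005 ≈ 0.037755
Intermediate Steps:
(-84847 + 72161)/(-67537 - 1*268468) = -12686/(-67537 - 268468) = -12686/(-336005) = -12686*(-1/336005) = 12686/336005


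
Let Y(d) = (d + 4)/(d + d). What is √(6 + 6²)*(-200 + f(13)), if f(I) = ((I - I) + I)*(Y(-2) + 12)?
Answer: -101*√42/2 ≈ -327.28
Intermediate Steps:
Y(d) = (4 + d)/(2*d) (Y(d) = (4 + d)/((2*d)) = (4 + d)*(1/(2*d)) = (4 + d)/(2*d))
f(I) = 23*I/2 (f(I) = ((I - I) + I)*((½)*(4 - 2)/(-2) + 12) = (0 + I)*((½)*(-½)*2 + 12) = I*(-½ + 12) = I*(23/2) = 23*I/2)
√(6 + 6²)*(-200 + f(13)) = √(6 + 6²)*(-200 + (23/2)*13) = √(6 + 36)*(-200 + 299/2) = √42*(-101/2) = -101*√42/2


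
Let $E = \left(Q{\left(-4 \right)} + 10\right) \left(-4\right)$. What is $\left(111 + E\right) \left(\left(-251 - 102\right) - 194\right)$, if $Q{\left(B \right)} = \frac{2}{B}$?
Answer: $-39931$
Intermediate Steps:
$E = -38$ ($E = \left(\frac{2}{-4} + 10\right) \left(-4\right) = \left(2 \left(- \frac{1}{4}\right) + 10\right) \left(-4\right) = \left(- \frac{1}{2} + 10\right) \left(-4\right) = \frac{19}{2} \left(-4\right) = -38$)
$\left(111 + E\right) \left(\left(-251 - 102\right) - 194\right) = \left(111 - 38\right) \left(\left(-251 - 102\right) - 194\right) = 73 \left(-353 - 194\right) = 73 \left(-547\right) = -39931$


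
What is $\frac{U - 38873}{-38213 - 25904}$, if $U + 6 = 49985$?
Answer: $- \frac{11106}{64117} \approx -0.17321$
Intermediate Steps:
$U = 49979$ ($U = -6 + 49985 = 49979$)
$\frac{U - 38873}{-38213 - 25904} = \frac{49979 - 38873}{-38213 - 25904} = \frac{11106}{-64117} = 11106 \left(- \frac{1}{64117}\right) = - \frac{11106}{64117}$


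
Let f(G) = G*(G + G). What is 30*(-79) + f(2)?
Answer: -2362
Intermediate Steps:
f(G) = 2*G² (f(G) = G*(2*G) = 2*G²)
30*(-79) + f(2) = 30*(-79) + 2*2² = -2370 + 2*4 = -2370 + 8 = -2362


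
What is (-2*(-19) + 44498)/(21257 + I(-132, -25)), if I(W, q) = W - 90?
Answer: 44536/21035 ≈ 2.1172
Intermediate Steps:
I(W, q) = -90 + W
(-2*(-19) + 44498)/(21257 + I(-132, -25)) = (-2*(-19) + 44498)/(21257 + (-90 - 132)) = (38 + 44498)/(21257 - 222) = 44536/21035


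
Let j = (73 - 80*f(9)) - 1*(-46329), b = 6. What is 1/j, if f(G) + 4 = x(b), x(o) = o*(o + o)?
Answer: 1/40962 ≈ 2.4413e-5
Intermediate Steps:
x(o) = 2*o**2 (x(o) = o*(2*o) = 2*o**2)
f(G) = 68 (f(G) = -4 + 2*6**2 = -4 + 2*36 = -4 + 72 = 68)
j = 40962 (j = (73 - 80*68) - 1*(-46329) = (73 - 5440) + 46329 = -5367 + 46329 = 40962)
1/j = 1/40962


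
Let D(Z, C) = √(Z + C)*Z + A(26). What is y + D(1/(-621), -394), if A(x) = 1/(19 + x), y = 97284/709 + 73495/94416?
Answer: 138581425133/1004114160 - 5*I*√675303/128547 ≈ 138.01 - 0.031964*I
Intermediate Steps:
y = 9237274099/66940944 (y = 97284*(1/709) + 73495*(1/94416) = 97284/709 + 73495/94416 = 9237274099/66940944 ≈ 137.99)
D(Z, C) = 1/45 + Z*√(C + Z) (D(Z, C) = √(Z + C)*Z + 1/(19 + 26) = √(C + Z)*Z + 1/45 = Z*√(C + Z) + 1/45 = 1/45 + Z*√(C + Z))
y + D(1/(-621), -394) = 9237274099/66940944 + (1/45 + √(-394 + 1/(-621))/(-621)) = 9237274099/66940944 + (1/45 - √(-394 - 1/621)/621) = 9237274099/66940944 + (1/45 - 5*I*√675303/128547) = 138581425133/1004114160 - 5*I*√675303/128547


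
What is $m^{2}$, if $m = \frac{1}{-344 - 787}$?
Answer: $\frac{1}{1279161} \approx 7.8176 \cdot 10^{-7}$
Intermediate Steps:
$m = - \frac{1}{1131}$ ($m = \frac{1}{-1131} = - \frac{1}{1131} \approx -0.00088417$)
$m^{2} = \left(- \frac{1}{1131}\right)^{2} = \frac{1}{1279161}$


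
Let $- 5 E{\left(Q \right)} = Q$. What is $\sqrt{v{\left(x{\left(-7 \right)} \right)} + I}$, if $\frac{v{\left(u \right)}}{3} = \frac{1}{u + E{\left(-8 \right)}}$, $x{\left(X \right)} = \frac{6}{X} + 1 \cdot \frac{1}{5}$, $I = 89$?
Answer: $\frac{13 \sqrt{66}}{11} \approx 9.6011$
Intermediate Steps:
$E{\left(Q \right)} = - \frac{Q}{5}$
$x{\left(X \right)} = \frac{1}{5} + \frac{6}{X}$ ($x{\left(X \right)} = \frac{6}{X} + 1 \cdot \frac{1}{5} = \frac{6}{X} + \frac{1}{5} = \frac{1}{5} + \frac{6}{X}$)
$v{\left(u \right)} = \frac{3}{\frac{8}{5} + u}$ ($v{\left(u \right)} = \frac{3}{u - - \frac{8}{5}} = \frac{3}{u + \frac{8}{5}} = \frac{3}{\frac{8}{5} + u}$)
$\sqrt{v{\left(x{\left(-7 \right)} \right)} + I} = \sqrt{\frac{15}{8 + 5 \frac{30 - 7}{5 \left(-7\right)}} + 89} = \sqrt{\frac{15}{8 + 5 \cdot \frac{1}{5} \left(- \frac{1}{7}\right) 23} + 89} = \sqrt{\frac{15}{8 + 5 \left(- \frac{23}{35}\right)} + 89} = \sqrt{\frac{15}{8 - \frac{23}{7}} + 89} = \sqrt{\frac{15}{\frac{33}{7}} + 89} = \sqrt{15 \cdot \frac{7}{33} + 89} = \sqrt{\frac{35}{11} + 89} = \sqrt{\frac{1014}{11}} = \frac{13 \sqrt{66}}{11}$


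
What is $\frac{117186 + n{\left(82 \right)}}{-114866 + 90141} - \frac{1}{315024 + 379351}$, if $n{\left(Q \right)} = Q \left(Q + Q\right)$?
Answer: $- \frac{84380473}{15970625} \approx -5.2835$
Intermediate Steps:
$n{\left(Q \right)} = 2 Q^{2}$ ($n{\left(Q \right)} = Q 2 Q = 2 Q^{2}$)
$\frac{117186 + n{\left(82 \right)}}{-114866 + 90141} - \frac{1}{315024 + 379351} = \frac{117186 + 2 \cdot 82^{2}}{-114866 + 90141} - \frac{1}{315024 + 379351} = \frac{117186 + 2 \cdot 6724}{-24725} - \frac{1}{694375} = \left(117186 + 13448\right) \left(- \frac{1}{24725}\right) - \frac{1}{694375} = 130634 \left(- \frac{1}{24725}\right) - \frac{1}{694375} = - \frac{3038}{575} - \frac{1}{694375} = - \frac{84380473}{15970625}$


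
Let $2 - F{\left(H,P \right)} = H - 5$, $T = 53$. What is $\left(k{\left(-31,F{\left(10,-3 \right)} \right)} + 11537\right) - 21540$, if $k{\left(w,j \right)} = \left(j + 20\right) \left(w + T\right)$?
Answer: $-9629$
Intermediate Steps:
$F{\left(H,P \right)} = 7 - H$ ($F{\left(H,P \right)} = 2 - \left(H - 5\right) = 2 - \left(-5 + H\right) = 7 - H$)
$k{\left(w,j \right)} = \left(20 + j\right) \left(53 + w\right)$ ($k{\left(w,j \right)} = \left(j + 20\right) \left(w + 53\right) = \left(20 + j\right) \left(53 + w\right)$)
$\left(k{\left(-31,F{\left(10,-3 \right)} \right)} + 11537\right) - 21540 = \left(\left(1060 + 20 \left(-31\right) + 53 \left(7 - 10\right) + \left(7 - 10\right) \left(-31\right)\right) + 11537\right) - 21540 = \left(\left(1060 - 620 + 53 \left(7 - 10\right) + \left(7 - 10\right) \left(-31\right)\right) + 11537\right) - 21540 = \left(\left(1060 - 620 + 53 \left(-3\right) - -93\right) + 11537\right) - 21540 = \left(\left(1060 - 620 - 159 + 93\right) + 11537\right) - 21540 = \left(374 + 11537\right) - 21540 = 11911 - 21540 = -9629$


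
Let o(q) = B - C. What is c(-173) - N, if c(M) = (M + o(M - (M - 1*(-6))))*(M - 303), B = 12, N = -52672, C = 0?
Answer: 129308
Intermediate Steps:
o(q) = 12 (o(q) = 12 - 1*0 = 12 + 0 = 12)
c(M) = (-303 + M)*(12 + M) (c(M) = (M + 12)*(M - 303) = (12 + M)*(-303 + M) = (-303 + M)*(12 + M))
c(-173) - N = (-3636 + (-173)**2 - 291*(-173)) - 1*(-52672) = (-3636 + 29929 + 50343) + 52672 = 76636 + 52672 = 129308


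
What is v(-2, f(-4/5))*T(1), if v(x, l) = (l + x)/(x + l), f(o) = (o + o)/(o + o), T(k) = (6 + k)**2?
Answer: 49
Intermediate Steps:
f(o) = 1 (f(o) = (2*o)/((2*o)) = (2*o)*(1/(2*o)) = 1)
v(x, l) = 1 (v(x, l) = (l + x)/(l + x) = 1)
v(-2, f(-4/5))*T(1) = 1*(6 + 1)**2 = 1*7**2 = 1*49 = 49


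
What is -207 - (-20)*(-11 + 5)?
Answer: -327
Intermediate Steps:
-207 - (-20)*(-11 + 5) = -207 - (-20)*(-6) = -207 - 20*6 = -207 - 120 = -327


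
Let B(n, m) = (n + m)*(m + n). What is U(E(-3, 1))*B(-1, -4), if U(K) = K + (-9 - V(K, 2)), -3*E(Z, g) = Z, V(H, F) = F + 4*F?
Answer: -450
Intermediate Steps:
V(H, F) = 5*F
E(Z, g) = -Z/3
B(n, m) = (m + n)² (B(n, m) = (m + n)*(m + n) = (m + n)²)
U(K) = -19 + K (U(K) = K + (-9 - 5*2) = K + (-9 - 1*10) = K + (-9 - 10) = K - 19 = -19 + K)
U(E(-3, 1))*B(-1, -4) = (-19 - ⅓*(-3))*(-4 - 1)² = (-19 + 1)*(-5)² = -18*25 = -450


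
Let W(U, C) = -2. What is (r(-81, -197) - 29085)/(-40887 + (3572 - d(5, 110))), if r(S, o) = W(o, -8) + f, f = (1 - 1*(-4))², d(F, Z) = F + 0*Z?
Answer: 14531/18660 ≈ 0.77872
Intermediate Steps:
d(F, Z) = F (d(F, Z) = F + 0 = F)
f = 25 (f = (1 + 4)² = 5² = 25)
r(S, o) = 23 (r(S, o) = -2 + 25 = 23)
(r(-81, -197) - 29085)/(-40887 + (3572 - d(5, 110))) = (23 - 29085)/(-40887 + (3572 - 1*5)) = -29062/(-40887 + (3572 - 5)) = -29062/(-40887 + 3567) = -29062/(-37320) = -29062*(-1/37320) = 14531/18660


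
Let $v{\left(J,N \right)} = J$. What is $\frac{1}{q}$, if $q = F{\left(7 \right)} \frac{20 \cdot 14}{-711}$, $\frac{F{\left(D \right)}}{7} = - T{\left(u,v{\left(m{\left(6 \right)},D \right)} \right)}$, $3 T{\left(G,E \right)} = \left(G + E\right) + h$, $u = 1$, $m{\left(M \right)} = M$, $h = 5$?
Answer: $\frac{711}{7840} \approx 0.090689$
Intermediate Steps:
$T{\left(G,E \right)} = \frac{5}{3} + \frac{E}{3} + \frac{G}{3}$ ($T{\left(G,E \right)} = \frac{\left(G + E\right) + 5}{3} = \frac{\left(E + G\right) + 5}{3} = \frac{5 + E + G}{3} = \frac{5}{3} + \frac{E}{3} + \frac{G}{3}$)
$F{\left(D \right)} = -28$ ($F{\left(D \right)} = 7 \left(- (\frac{5}{3} + \frac{1}{3} \cdot 6 + \frac{1}{3} \cdot 1)\right) = 7 \left(- (\frac{5}{3} + 2 + \frac{1}{3})\right) = 7 \left(\left(-1\right) 4\right) = 7 \left(-4\right) = -28$)
$q = \frac{7840}{711}$ ($q = - 28 \frac{20 \cdot 14}{-711} = - 28 \cdot 280 \left(- \frac{1}{711}\right) = \left(-28\right) \left(- \frac{280}{711}\right) = \frac{7840}{711} \approx 11.027$)
$\frac{1}{q} = \frac{1}{\frac{7840}{711}} = \frac{711}{7840}$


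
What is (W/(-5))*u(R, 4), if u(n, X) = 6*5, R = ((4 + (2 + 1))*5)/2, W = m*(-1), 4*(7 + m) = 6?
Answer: -33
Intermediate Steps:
m = -11/2 (m = -7 + (1/4)*6 = -7 + 3/2 = -11/2 ≈ -5.5000)
W = 11/2 (W = -11/2*(-1) = 11/2 ≈ 5.5000)
R = 35/2 (R = ((4 + 3)*5)*(1/2) = (7*5)*(1/2) = 35*(1/2) = 35/2 ≈ 17.500)
u(n, X) = 30
(W/(-5))*u(R, 4) = ((11/2)/(-5))*30 = -1/5*11/2*30 = -11/10*30 = -33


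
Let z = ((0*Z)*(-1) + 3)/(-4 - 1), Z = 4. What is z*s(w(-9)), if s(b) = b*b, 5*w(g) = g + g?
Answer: -972/125 ≈ -7.7760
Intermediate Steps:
w(g) = 2*g/5 (w(g) = (g + g)/5 = (2*g)/5 = 2*g/5)
s(b) = b**2
z = -3/5 (z = ((0*4)*(-1) + 3)/(-4 - 1) = (0*(-1) + 3)/(-5) = (0 + 3)*(-1/5) = 3*(-1/5) = -3/5 ≈ -0.60000)
z*s(w(-9)) = -3*((2/5)*(-9))**2/5 = -3*(-18/5)**2/5 = -3/5*324/25 = -972/125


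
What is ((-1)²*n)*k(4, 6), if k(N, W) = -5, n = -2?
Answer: 10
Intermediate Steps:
((-1)²*n)*k(4, 6) = ((-1)²*(-2))*(-5) = (1*(-2))*(-5) = -2*(-5) = 10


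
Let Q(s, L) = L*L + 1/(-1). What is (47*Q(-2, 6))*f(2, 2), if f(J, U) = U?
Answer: 3290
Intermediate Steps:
Q(s, L) = -1 + L² (Q(s, L) = L² - 1 = -1 + L²)
(47*Q(-2, 6))*f(2, 2) = (47*(-1 + 6²))*2 = (47*(-1 + 36))*2 = (47*35)*2 = 1645*2 = 3290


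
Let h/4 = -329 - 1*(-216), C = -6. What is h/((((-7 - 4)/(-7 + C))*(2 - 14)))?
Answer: 1469/33 ≈ 44.515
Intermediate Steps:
h = -452 (h = 4*(-329 - 1*(-216)) = 4*(-329 + 216) = 4*(-113) = -452)
h/((((-7 - 4)/(-7 + C))*(2 - 14))) = -452*(-7 - 6)/((-7 - 4)*(2 - 14)) = -452/(-11/(-13)*(-12)) = -452/(-11*(-1/13)*(-12)) = -452/((11/13)*(-12)) = -452/(-132/13) = -452*(-13/132) = 1469/33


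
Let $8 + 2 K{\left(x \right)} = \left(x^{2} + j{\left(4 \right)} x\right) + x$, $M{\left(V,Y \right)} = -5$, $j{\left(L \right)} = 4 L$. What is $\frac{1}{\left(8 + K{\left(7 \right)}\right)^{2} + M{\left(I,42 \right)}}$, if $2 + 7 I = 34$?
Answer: $\frac{1}{7739} \approx 0.00012922$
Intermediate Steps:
$I = \frac{32}{7}$ ($I = - \frac{2}{7} + \frac{1}{7} \cdot 34 = - \frac{2}{7} + \frac{34}{7} = \frac{32}{7} \approx 4.5714$)
$K{\left(x \right)} = -4 + \frac{x^{2}}{2} + \frac{17 x}{2}$ ($K{\left(x \right)} = -4 + \frac{\left(x^{2} + 4 \cdot 4 x\right) + x}{2} = -4 + \frac{\left(x^{2} + 16 x\right) + x}{2} = -4 + \frac{x^{2} + 17 x}{2} = -4 + \left(\frac{x^{2}}{2} + \frac{17 x}{2}\right) = -4 + \frac{x^{2}}{2} + \frac{17 x}{2}$)
$\frac{1}{\left(8 + K{\left(7 \right)}\right)^{2} + M{\left(I,42 \right)}} = \frac{1}{\left(8 + \left(-4 + \frac{7^{2}}{2} + \frac{17}{2} \cdot 7\right)\right)^{2} - 5} = \frac{1}{\left(8 + \left(-4 + \frac{1}{2} \cdot 49 + \frac{119}{2}\right)\right)^{2} - 5} = \frac{1}{\left(8 + \left(-4 + \frac{49}{2} + \frac{119}{2}\right)\right)^{2} - 5} = \frac{1}{\left(8 + 80\right)^{2} - 5} = \frac{1}{88^{2} - 5} = \frac{1}{7744 - 5} = \frac{1}{7739}$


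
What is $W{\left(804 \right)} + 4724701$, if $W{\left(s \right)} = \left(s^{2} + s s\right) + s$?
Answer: $6018337$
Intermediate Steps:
$W{\left(s \right)} = s + 2 s^{2}$ ($W{\left(s \right)} = \left(s^{2} + s^{2}\right) + s = 2 s^{2} + s = s + 2 s^{2}$)
$W{\left(804 \right)} + 4724701 = 804 \left(1 + 2 \cdot 804\right) + 4724701 = 804 \left(1 + 1608\right) + 4724701 = 804 \cdot 1609 + 4724701 = 1293636 + 4724701 = 6018337$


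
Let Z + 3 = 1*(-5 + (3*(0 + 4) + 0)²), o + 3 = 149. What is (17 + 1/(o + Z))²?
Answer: 22992025/79524 ≈ 289.12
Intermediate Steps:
o = 146 (o = -3 + 149 = 146)
Z = 136 (Z = -3 + 1*(-5 + (3*(0 + 4) + 0)²) = -3 + 1*(-5 + (3*4 + 0)²) = -3 + 1*(-5 + (12 + 0)²) = -3 + 1*(-5 + 12²) = -3 + 1*(-5 + 144) = -3 + 1*139 = -3 + 139 = 136)
(17 + 1/(o + Z))² = (17 + 1/(146 + 136))² = (17 + 1/282)² = (4795/282)² = 22992025/79524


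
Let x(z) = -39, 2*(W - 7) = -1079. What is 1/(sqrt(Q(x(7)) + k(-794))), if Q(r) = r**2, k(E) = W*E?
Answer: sqrt(424326)/424326 ≈ 0.0015351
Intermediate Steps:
W = -1065/2 (W = 7 + (1/2)*(-1079) = 7 - 1079/2 = -1065/2 ≈ -532.50)
k(E) = -1065*E/2
1/(sqrt(Q(x(7)) + k(-794))) = 1/(sqrt((-39)**2 - 1065/2*(-794))) = 1/(sqrt(1521 + 422805)) = 1/(sqrt(424326)) = sqrt(424326)/424326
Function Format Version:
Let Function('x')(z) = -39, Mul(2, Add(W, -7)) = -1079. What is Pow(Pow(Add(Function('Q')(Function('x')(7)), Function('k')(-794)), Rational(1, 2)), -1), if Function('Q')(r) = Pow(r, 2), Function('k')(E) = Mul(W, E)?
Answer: Mul(Rational(1, 424326), Pow(424326, Rational(1, 2))) ≈ 0.0015351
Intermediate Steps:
W = Rational(-1065, 2) (W = Add(7, Mul(Rational(1, 2), -1079)) = Add(7, Rational(-1079, 2)) = Rational(-1065, 2) ≈ -532.50)
Function('k')(E) = Mul(Rational(-1065, 2), E)
Pow(Pow(Add(Function('Q')(Function('x')(7)), Function('k')(-794)), Rational(1, 2)), -1) = Pow(Pow(Add(Pow(-39, 2), Mul(Rational(-1065, 2), -794)), Rational(1, 2)), -1) = Pow(Pow(Add(1521, 422805), Rational(1, 2)), -1) = Pow(Pow(424326, Rational(1, 2)), -1) = Mul(Rational(1, 424326), Pow(424326, Rational(1, 2)))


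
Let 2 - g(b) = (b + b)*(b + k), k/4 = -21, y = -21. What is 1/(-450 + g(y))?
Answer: -1/4858 ≈ -0.00020585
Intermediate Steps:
k = -84 (k = 4*(-21) = -84)
g(b) = 2 - 2*b*(-84 + b) (g(b) = 2 - (b + b)*(b - 84) = 2 - 2*b*(-84 + b))
1/(-450 + g(y)) = 1/(-450 + (2 - 2*(-21)² + 168*(-21))) = 1/(-450 + (2 - 2*441 - 3528)) = 1/(-450 + (2 - 882 - 3528)) = 1/(-450 - 4408) = 1/(-4858) = -1/4858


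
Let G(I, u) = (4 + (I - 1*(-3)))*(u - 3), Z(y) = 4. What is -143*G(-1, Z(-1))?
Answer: -858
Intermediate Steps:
G(I, u) = (-3 + u)*(7 + I) (G(I, u) = (4 + (I + 3))*(-3 + u) = (4 + (3 + I))*(-3 + u) = (7 + I)*(-3 + u) = (-3 + u)*(7 + I))
-143*G(-1, Z(-1)) = -143*(-21 - 3*(-1) + 7*4 - 1*4) = -143*(-21 + 3 + 28 - 4) = -143*6 = -858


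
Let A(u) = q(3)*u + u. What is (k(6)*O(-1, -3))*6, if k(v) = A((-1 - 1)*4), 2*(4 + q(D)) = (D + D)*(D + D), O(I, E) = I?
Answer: 720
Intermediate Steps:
q(D) = -4 + 2*D² (q(D) = -4 + ((D + D)*(D + D))/2 = -4 + ((2*D)*(2*D))/2 = -4 + (4*D²)/2 = -4 + 2*D²)
A(u) = 15*u (A(u) = (-4 + 2*3²)*u + u = (-4 + 2*9)*u + u = (-4 + 18)*u + u = 14*u + u = 15*u)
k(v) = -120 (k(v) = 15*((-1 - 1)*4) = 15*(-2*4) = 15*(-8) = -120)
(k(6)*O(-1, -3))*6 = -120*(-1)*6 = 120*6 = 720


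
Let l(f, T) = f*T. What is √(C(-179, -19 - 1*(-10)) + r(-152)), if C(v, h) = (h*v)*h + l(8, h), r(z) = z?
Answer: I*√14723 ≈ 121.34*I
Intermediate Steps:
l(f, T) = T*f
C(v, h) = 8*h + v*h² (C(v, h) = (h*v)*h + h*8 = v*h² + 8*h = 8*h + v*h²)
√(C(-179, -19 - 1*(-10)) + r(-152)) = √((-19 - 1*(-10))*(8 + (-19 - 1*(-10))*(-179)) - 152) = √((-19 + 10)*(8 + (-19 + 10)*(-179)) - 152) = √(-9*(8 - 9*(-179)) - 152) = √(-9*(8 + 1611) - 152) = √(-9*1619 - 152) = √(-14571 - 152) = √(-14723) = I*√14723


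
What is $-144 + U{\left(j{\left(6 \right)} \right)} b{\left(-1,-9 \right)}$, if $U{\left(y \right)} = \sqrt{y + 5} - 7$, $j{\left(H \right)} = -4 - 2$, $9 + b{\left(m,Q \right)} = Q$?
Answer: $-18 - 18 i \approx -18.0 - 18.0 i$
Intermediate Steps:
$b{\left(m,Q \right)} = -9 + Q$
$j{\left(H \right)} = -6$ ($j{\left(H \right)} = -4 - 2 = -6$)
$U{\left(y \right)} = -7 + \sqrt{5 + y}$ ($U{\left(y \right)} = \sqrt{5 + y} - 7 = -7 + \sqrt{5 + y}$)
$-144 + U{\left(j{\left(6 \right)} \right)} b{\left(-1,-9 \right)} = -144 + \left(-7 + \sqrt{5 - 6}\right) \left(-9 - 9\right) = -144 + \left(-7 + \sqrt{-1}\right) \left(-18\right) = -144 + \left(-7 + i\right) \left(-18\right) = -144 + \left(126 - 18 i\right) = -18 - 18 i$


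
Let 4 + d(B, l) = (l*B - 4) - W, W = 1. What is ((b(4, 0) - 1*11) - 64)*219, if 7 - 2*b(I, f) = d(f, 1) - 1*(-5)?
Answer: -30441/2 ≈ -15221.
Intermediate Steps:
d(B, l) = -9 + B*l (d(B, l) = -4 + ((l*B - 4) - 1*1) = -4 + ((B*l - 4) - 1) = -4 + ((-4 + B*l) - 1) = -4 + (-5 + B*l) = -9 + B*l)
b(I, f) = 11/2 - f/2 (b(I, f) = 7/2 - ((-9 + f*1) - 1*(-5))/2 = 7/2 - ((-9 + f) + 5)/2 = 7/2 - (-4 + f)/2 = 7/2 + (2 - f/2) = 11/2 - f/2)
((b(4, 0) - 1*11) - 64)*219 = (((11/2 - ½*0) - 1*11) - 64)*219 = (((11/2 + 0) - 11) - 64)*219 = ((11/2 - 11) - 64)*219 = (-11/2 - 64)*219 = -139/2*219 = -30441/2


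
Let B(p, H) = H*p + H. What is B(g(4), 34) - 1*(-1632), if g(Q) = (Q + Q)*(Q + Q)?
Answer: 3842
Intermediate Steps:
g(Q) = 4*Q**2 (g(Q) = (2*Q)*(2*Q) = 4*Q**2)
B(p, H) = H + H*p
B(g(4), 34) - 1*(-1632) = 34*(1 + 4*4**2) - 1*(-1632) = 34*(1 + 4*16) + 1632 = 34*(1 + 64) + 1632 = 34*65 + 1632 = 2210 + 1632 = 3842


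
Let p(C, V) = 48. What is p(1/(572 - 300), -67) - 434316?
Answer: -434268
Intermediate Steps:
p(1/(572 - 300), -67) - 434316 = 48 - 434316 = -434268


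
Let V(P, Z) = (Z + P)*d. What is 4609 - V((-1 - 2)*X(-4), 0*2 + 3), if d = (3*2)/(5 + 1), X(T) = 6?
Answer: 4624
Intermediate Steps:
d = 1 (d = 6/6 = 6*(⅙) = 1)
V(P, Z) = P + Z (V(P, Z) = (Z + P)*1 = (P + Z)*1 = P + Z)
4609 - V((-1 - 2)*X(-4), 0*2 + 3) = 4609 - ((-1 - 2)*6 + (0*2 + 3)) = 4609 - (-3*6 + (0 + 3)) = 4609 - (-18 + 3) = 4609 - 1*(-15) = 4609 + 15 = 4624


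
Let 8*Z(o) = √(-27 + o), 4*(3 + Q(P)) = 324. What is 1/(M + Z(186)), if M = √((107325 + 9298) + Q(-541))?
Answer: 8/(√159 + 8*√116701) ≈ 0.0029138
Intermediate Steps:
Q(P) = 78 (Q(P) = -3 + (¼)*324 = -3 + 81 = 78)
Z(o) = √(-27 + o)/8
M = √116701 (M = √((107325 + 9298) + 78) = √(116623 + 78) = √116701 ≈ 341.62)
1/(M + Z(186)) = 1/(√116701 + √(-27 + 186)/8) = 1/(√116701 + √159/8)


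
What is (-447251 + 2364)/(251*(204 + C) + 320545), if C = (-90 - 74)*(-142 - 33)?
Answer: -444887/7575449 ≈ -0.058728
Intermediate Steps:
C = 28700 (C = -164*(-175) = 28700)
(-447251 + 2364)/(251*(204 + C) + 320545) = (-447251 + 2364)/(251*(204 + 28700) + 320545) = -444887/(251*28904 + 320545) = -444887/(7254904 + 320545) = -444887/7575449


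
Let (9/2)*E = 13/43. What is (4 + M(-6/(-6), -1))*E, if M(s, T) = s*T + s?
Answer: 104/387 ≈ 0.26873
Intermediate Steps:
E = 26/387 (E = 2*(13/43)/9 = 2*(13*(1/43))/9 = (2/9)*(13/43) = 26/387 ≈ 0.067183)
M(s, T) = s + T*s (M(s, T) = T*s + s = s + T*s)
(4 + M(-6/(-6), -1))*E = (4 + (-6/(-6))*(1 - 1))*(26/387) = (4 - 6*(-⅙)*0)*(26/387) = (4 + 1*0)*(26/387) = (4 + 0)*(26/387) = 4*(26/387) = 104/387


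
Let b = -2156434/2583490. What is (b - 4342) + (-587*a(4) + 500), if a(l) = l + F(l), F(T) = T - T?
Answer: -1142425681/184535 ≈ -6190.8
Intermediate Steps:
b = -154031/184535 (b = -2156434*1/2583490 = -154031/184535 ≈ -0.83470)
F(T) = 0
a(l) = l (a(l) = l + 0 = l)
(b - 4342) + (-587*a(4) + 500) = (-154031/184535 - 4342) + (-587*4 + 500) = -801405001/184535 + (-2348 + 500) = -801405001/184535 - 1848 = -1142425681/184535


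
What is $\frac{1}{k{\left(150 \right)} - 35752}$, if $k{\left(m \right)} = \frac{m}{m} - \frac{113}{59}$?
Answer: $- \frac{59}{2109422} \approx -2.797 \cdot 10^{-5}$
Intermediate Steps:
$k{\left(m \right)} = - \frac{54}{59}$ ($k{\left(m \right)} = 1 - \frac{113}{59} = - \frac{54}{59}$)
$\frac{1}{k{\left(150 \right)} - 35752} = \frac{1}{- \frac{54}{59} - 35752} = \frac{1}{- \frac{2109422}{59}} = - \frac{59}{2109422}$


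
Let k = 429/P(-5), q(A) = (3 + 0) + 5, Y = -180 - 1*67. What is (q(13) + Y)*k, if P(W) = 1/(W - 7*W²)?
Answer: 18455580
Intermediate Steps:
Y = -247 (Y = -180 - 67 = -247)
q(A) = 8 (q(A) = 3 + 5 = 8)
k = -77220 (k = 429/((-1/(-5*(-1 + 7*(-5))))) = 429/((-1*(-⅕)/(-1 - 35))) = 429/((-1*(-⅕)/(-36))) = 429/((-1*(-⅕)*(-1/36))) = 429/(-1/180) = 429*(-180) = -77220)
(q(13) + Y)*k = (8 - 247)*(-77220) = -239*(-77220) = 18455580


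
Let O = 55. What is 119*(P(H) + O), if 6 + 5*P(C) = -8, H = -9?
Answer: 31059/5 ≈ 6211.8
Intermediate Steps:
P(C) = -14/5 (P(C) = -6/5 + (1/5)*(-8) = -6/5 - 8/5 = -14/5)
119*(P(H) + O) = 119*(-14/5 + 55) = 119*(261/5) = 31059/5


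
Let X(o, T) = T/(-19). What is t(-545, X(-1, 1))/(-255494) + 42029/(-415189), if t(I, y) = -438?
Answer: -5278152272/53039149183 ≈ -0.099514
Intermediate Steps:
X(o, T) = -T/19 (X(o, T) = T*(-1/19) = -T/19)
t(-545, X(-1, 1))/(-255494) + 42029/(-415189) = -438/(-255494) + 42029/(-415189) = -438*(-1/255494) + 42029*(-1/415189) = 219/127747 - 42029/415189 = -5278152272/53039149183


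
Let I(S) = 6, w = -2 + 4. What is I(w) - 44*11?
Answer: -478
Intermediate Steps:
w = 2
I(w) - 44*11 = 6 - 44*11 = 6 - 484 = -478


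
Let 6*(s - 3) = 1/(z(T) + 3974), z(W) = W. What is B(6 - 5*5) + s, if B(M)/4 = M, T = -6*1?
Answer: -1737983/23808 ≈ -73.000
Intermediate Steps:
T = -6
s = 71425/23808 (s = 3 + 1/(6*(-6 + 3974)) = 3 + (⅙)/3968 = 3 + (⅙)*(1/3968) = 3 + 1/23808 = 71425/23808 ≈ 3.0000)
B(M) = 4*M
B(6 - 5*5) + s = 4*(6 - 5*5) + 71425/23808 = 4*(6 - 25) + 71425/23808 = 4*(-19) + 71425/23808 = -76 + 71425/23808 = -1737983/23808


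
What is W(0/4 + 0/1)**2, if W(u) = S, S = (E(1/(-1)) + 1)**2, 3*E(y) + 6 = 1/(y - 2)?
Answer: 10000/6561 ≈ 1.5242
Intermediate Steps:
E(y) = -2 + 1/(3*(-2 + y)) (E(y) = -2 + 1/(3*(y - 2)) = -2 + 1/(3*(-2 + y)))
S = 100/81 (S = ((13 - 6/(-1))/(3*(-2 + 1/(-1))) + 1)**2 = ((13 - 6*(-1))/(3*(-2 - 1)) + 1)**2 = ((1/3)*(13 + 6)/(-3) + 1)**2 = ((1/3)*(-1/3)*19 + 1)**2 = (-19/9 + 1)**2 = (-10/9)**2 = 100/81 ≈ 1.2346)
W(u) = 100/81
W(0/4 + 0/1)**2 = (100/81)**2 = 10000/6561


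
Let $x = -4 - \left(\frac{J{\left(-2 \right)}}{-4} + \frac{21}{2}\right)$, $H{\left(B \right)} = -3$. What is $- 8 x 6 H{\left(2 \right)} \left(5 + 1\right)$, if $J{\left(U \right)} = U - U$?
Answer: $-12528$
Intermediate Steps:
$J{\left(U \right)} = 0$
$x = - \frac{29}{2}$ ($x = -4 - \left(\frac{0}{-4} + \frac{21}{2}\right) = -4 - \left(0 \left(- \frac{1}{4}\right) + 21 \cdot \frac{1}{2}\right) = -4 - \left(0 + \frac{21}{2}\right) = -4 - \frac{21}{2} = - \frac{29}{2} \approx -14.5$)
$- 8 x 6 H{\left(2 \right)} \left(5 + 1\right) = \left(-8\right) \left(- \frac{29}{2}\right) 6 \left(-3\right) \left(5 + 1\right) = 116 \left(\left(-18\right) 6\right) = 116 \left(-108\right) = -12528$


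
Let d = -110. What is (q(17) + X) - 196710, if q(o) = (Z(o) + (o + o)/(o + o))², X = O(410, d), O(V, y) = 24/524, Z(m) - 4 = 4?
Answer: -25758393/131 ≈ -1.9663e+5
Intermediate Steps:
Z(m) = 8 (Z(m) = 4 + 4 = 8)
O(V, y) = 6/131 (O(V, y) = 24*(1/524) = 6/131)
X = 6/131 ≈ 0.045802
q(o) = 81 (q(o) = (8 + (o + o)/(o + o))² = (8 + (2*o)/((2*o)))² = (8 + (2*o)*(1/(2*o)))² = (8 + 1)² = 9² = 81)
(q(17) + X) - 196710 = (81 + 6/131) - 196710 = 10617/131 - 196710 = -25758393/131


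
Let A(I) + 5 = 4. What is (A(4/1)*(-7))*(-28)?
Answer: -196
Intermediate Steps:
A(I) = -1 (A(I) = -5 + 4 = -1)
(A(4/1)*(-7))*(-28) = -1*(-7)*(-28) = 7*(-28) = -196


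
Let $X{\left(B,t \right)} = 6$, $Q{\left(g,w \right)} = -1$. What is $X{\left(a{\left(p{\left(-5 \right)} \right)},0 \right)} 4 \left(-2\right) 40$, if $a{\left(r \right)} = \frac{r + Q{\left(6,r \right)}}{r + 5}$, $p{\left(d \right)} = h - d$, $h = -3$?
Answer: $-1920$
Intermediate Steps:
$p{\left(d \right)} = -3 - d$
$a{\left(r \right)} = \frac{-1 + r}{5 + r}$ ($a{\left(r \right)} = \frac{r - 1}{r + 5} = \frac{-1 + r}{5 + r}$)
$X{\left(a{\left(p{\left(-5 \right)} \right)},0 \right)} 4 \left(-2\right) 40 = 6 \cdot 4 \left(-2\right) 40 = 24 \left(-2\right) 40 = \left(-48\right) 40 = -1920$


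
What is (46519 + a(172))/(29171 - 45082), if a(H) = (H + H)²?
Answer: -164855/15911 ≈ -10.361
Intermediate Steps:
a(H) = 4*H² (a(H) = (2*H)² = 4*H²)
(46519 + a(172))/(29171 - 45082) = (46519 + 4*172²)/(29171 - 45082) = (46519 + 4*29584)/(-15911) = (46519 + 118336)*(-1/15911) = 164855*(-1/15911) = -164855/15911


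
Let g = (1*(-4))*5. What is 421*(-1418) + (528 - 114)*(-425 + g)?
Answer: -781208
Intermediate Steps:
g = -20 (g = -4*5 = -20)
421*(-1418) + (528 - 114)*(-425 + g) = 421*(-1418) + (528 - 114)*(-425 - 20) = -596978 + 414*(-445) = -596978 - 184230 = -781208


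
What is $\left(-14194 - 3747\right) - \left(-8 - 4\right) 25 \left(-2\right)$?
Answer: $-18541$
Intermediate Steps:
$\left(-14194 - 3747\right) - \left(-8 - 4\right) 25 \left(-2\right) = -17941 - \left(-12\right) 25 \left(-2\right) = -17941 - \left(-300\right) \left(-2\right) = -17941 - 600 = -18541$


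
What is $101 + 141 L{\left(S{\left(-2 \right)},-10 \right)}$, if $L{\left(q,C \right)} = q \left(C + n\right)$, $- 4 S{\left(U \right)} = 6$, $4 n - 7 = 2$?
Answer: $\frac{13921}{8} \approx 1740.1$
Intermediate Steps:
$n = \frac{9}{4}$ ($n = \frac{7}{4} + \frac{1}{4} \cdot 2 = \frac{7}{4} + \frac{1}{2} = \frac{9}{4} \approx 2.25$)
$S{\left(U \right)} = - \frac{3}{2}$ ($S{\left(U \right)} = \left(- \frac{1}{4}\right) 6 = - \frac{3}{2}$)
$L{\left(q,C \right)} = q \left(\frac{9}{4} + C\right)$ ($L{\left(q,C \right)} = q \left(C + \frac{9}{4}\right) = q \left(\frac{9}{4} + C\right)$)
$101 + 141 L{\left(S{\left(-2 \right)},-10 \right)} = 101 + 141 \cdot \frac{1}{4} \left(- \frac{3}{2}\right) \left(9 + 4 \left(-10\right)\right) = 101 + 141 \cdot \frac{1}{4} \left(- \frac{3}{2}\right) \left(9 - 40\right) = 101 + 141 \cdot \frac{1}{4} \left(- \frac{3}{2}\right) \left(-31\right) = 101 + 141 \cdot \frac{93}{8} = 101 + \frac{13113}{8} = \frac{13921}{8}$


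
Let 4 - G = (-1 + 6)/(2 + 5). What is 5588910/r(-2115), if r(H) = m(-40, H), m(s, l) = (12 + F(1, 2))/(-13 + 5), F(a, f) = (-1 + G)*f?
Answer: -78244740/29 ≈ -2.6981e+6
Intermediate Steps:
G = 23/7 (G = 4 - (-1 + 6)/(2 + 5) = 4 - 5/7 = 23/7 ≈ 3.2857)
F(a, f) = 16*f/7 (F(a, f) = (-1 + 23/7)*f = 16*f/7)
m(s, l) = -29/14 (m(s, l) = (12 + (16/7)*2)/(-13 + 5) = (12 + 32/7)/(-8) = (116/7)*(-1/8) = -29/14)
r(H) = -29/14
5588910/r(-2115) = 5588910/(-29/14) = 5588910*(-14/29) = -78244740/29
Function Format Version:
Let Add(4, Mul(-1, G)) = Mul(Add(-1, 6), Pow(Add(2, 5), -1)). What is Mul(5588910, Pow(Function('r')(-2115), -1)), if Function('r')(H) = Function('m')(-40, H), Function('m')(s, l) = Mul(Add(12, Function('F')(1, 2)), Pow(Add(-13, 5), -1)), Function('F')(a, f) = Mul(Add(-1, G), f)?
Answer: Rational(-78244740, 29) ≈ -2.6981e+6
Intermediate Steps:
G = Rational(23, 7) (G = Add(4, Mul(-1, Mul(Add(-1, 6), Pow(Add(2, 5), -1)))) = Add(4, Mul(-1, Mul(5, Pow(7, -1)))) = Add(4, Mul(-1, Mul(5, Rational(1, 7)))) = Add(4, Mul(-1, Rational(5, 7))) = Add(4, Rational(-5, 7)) = Rational(23, 7) ≈ 3.2857)
Function('F')(a, f) = Mul(Rational(16, 7), f) (Function('F')(a, f) = Mul(Add(-1, Rational(23, 7)), f) = Mul(Rational(16, 7), f))
Function('m')(s, l) = Rational(-29, 14) (Function('m')(s, l) = Mul(Add(12, Mul(Rational(16, 7), 2)), Pow(Add(-13, 5), -1)) = Mul(Add(12, Rational(32, 7)), Pow(-8, -1)) = Mul(Rational(116, 7), Rational(-1, 8)) = Rational(-29, 14))
Function('r')(H) = Rational(-29, 14)
Mul(5588910, Pow(Function('r')(-2115), -1)) = Mul(5588910, Pow(Rational(-29, 14), -1)) = Mul(5588910, Rational(-14, 29)) = Rational(-78244740, 29)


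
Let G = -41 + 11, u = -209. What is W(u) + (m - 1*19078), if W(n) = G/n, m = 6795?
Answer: -2567117/209 ≈ -12283.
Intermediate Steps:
G = -30
W(n) = -30/n
W(u) + (m - 1*19078) = -30/(-209) + (6795 - 1*19078) = -30*(-1/209) + (6795 - 19078) = 30/209 - 12283 = -2567117/209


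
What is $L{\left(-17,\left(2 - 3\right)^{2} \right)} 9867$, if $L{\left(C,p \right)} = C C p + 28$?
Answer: $3127839$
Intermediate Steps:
$L{\left(C,p \right)} = 28 + p C^{2}$ ($L{\left(C,p \right)} = C^{2} p + 28 = p C^{2} + 28 = 28 + p C^{2}$)
$L{\left(-17,\left(2 - 3\right)^{2} \right)} 9867 = \left(28 + \left(2 - 3\right)^{2} \left(-17\right)^{2}\right) 9867 = \left(28 + \left(-1\right)^{2} \cdot 289\right) 9867 = \left(28 + 1 \cdot 289\right) 9867 = \left(28 + 289\right) 9867 = 317 \cdot 9867 = 3127839$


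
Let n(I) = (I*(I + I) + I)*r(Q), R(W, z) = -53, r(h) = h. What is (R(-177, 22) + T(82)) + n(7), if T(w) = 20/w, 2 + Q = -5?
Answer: -32298/41 ≈ -787.76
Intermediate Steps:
Q = -7 (Q = -2 - 5 = -7)
n(I) = -14*I² - 7*I (n(I) = (I*(I + I) + I)*(-7) = (I*(2*I) + I)*(-7) = (2*I² + I)*(-7) = (I + 2*I²)*(-7) = -14*I² - 7*I)
(R(-177, 22) + T(82)) + n(7) = (-53 + 20/82) - 7*7*(1 + 2*7) = (-53 + 20*(1/82)) - 7*7*(1 + 14) = (-53 + 10/41) - 7*7*15 = -2163/41 - 735 = -32298/41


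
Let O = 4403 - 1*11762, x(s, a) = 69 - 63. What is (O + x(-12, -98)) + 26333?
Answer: 18980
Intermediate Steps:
x(s, a) = 6
O = -7359 (O = 4403 - 11762 = -7359)
(O + x(-12, -98)) + 26333 = (-7359 + 6) + 26333 = -7353 + 26333 = 18980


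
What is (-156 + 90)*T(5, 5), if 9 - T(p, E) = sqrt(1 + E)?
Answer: -594 + 66*sqrt(6) ≈ -432.33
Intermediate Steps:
T(p, E) = 9 - sqrt(1 + E)
(-156 + 90)*T(5, 5) = (-156 + 90)*(9 - sqrt(1 + 5)) = -66*(9 - sqrt(6)) = -594 + 66*sqrt(6)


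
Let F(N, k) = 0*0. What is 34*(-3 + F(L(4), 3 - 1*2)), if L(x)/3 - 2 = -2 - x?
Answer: -102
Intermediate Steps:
L(x) = -3*x (L(x) = 6 + 3*(-2 - x) = 6 + (-6 - 3*x) = -3*x)
F(N, k) = 0
34*(-3 + F(L(4), 3 - 1*2)) = 34*(-3 + 0) = 34*(-3) = -102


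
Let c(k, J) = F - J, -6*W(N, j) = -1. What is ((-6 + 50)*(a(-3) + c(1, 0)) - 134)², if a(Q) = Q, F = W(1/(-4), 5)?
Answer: 602176/9 ≈ 66909.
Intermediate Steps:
W(N, j) = ⅙ (W(N, j) = -⅙*(-1) = ⅙)
F = ⅙ ≈ 0.16667
c(k, J) = ⅙ - J
((-6 + 50)*(a(-3) + c(1, 0)) - 134)² = ((-6 + 50)*(-3 + (⅙ - 1*0)) - 134)² = (44*(-3 + (⅙ + 0)) - 134)² = (44*(-3 + ⅙) - 134)² = (44*(-17/6) - 134)² = (-374/3 - 134)² = (-776/3)² = 602176/9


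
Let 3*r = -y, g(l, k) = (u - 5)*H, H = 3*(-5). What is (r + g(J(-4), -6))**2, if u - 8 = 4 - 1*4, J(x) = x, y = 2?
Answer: 18769/9 ≈ 2085.4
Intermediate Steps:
u = 8 (u = 8 + (4 - 1*4) = 8 + (4 - 4) = 8 + 0 = 8)
H = -15
g(l, k) = -45 (g(l, k) = (8 - 5)*(-15) = 3*(-15) = -45)
r = -2/3 (r = (-1*2)/3 = (1/3)*(-2) = -2/3 ≈ -0.66667)
(r + g(J(-4), -6))**2 = (-2/3 - 45)**2 = (-137/3)**2 = 18769/9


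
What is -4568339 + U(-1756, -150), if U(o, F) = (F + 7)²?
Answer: -4547890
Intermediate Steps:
U(o, F) = (7 + F)²
-4568339 + U(-1756, -150) = -4568339 + (7 - 150)² = -4568339 + (-143)² = -4568339 + 20449 = -4547890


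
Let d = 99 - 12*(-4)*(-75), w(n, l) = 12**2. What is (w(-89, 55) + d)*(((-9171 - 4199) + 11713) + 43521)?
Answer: -140537448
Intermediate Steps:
w(n, l) = 144
d = -3501 (d = 99 + 48*(-75) = 99 - 3600 = -3501)
(w(-89, 55) + d)*(((-9171 - 4199) + 11713) + 43521) = (144 - 3501)*(((-9171 - 4199) + 11713) + 43521) = -3357*((-13370 + 11713) + 43521) = -3357*(-1657 + 43521) = -3357*41864 = -140537448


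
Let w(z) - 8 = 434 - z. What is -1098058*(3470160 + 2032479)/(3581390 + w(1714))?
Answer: -3021108387531/1790059 ≈ -1.6877e+6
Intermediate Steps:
w(z) = 442 - z (w(z) = 8 + (434 - z) = 442 - z)
-1098058*(3470160 + 2032479)/(3581390 + w(1714)) = -1098058*(3470160 + 2032479)/(3581390 + (442 - 1*1714)) = -1098058*5502639/(3581390 + (442 - 1714)) = -1098058*5502639/(3581390 - 1272) = -1098058/(3580118*(1/5502639)) = -1098058/3580118/5502639 = -1098058*5502639/3580118 = -3021108387531/1790059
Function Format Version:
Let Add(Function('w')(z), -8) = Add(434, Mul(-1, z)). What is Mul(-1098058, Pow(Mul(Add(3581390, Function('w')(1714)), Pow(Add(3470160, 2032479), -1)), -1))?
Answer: Rational(-3021108387531, 1790059) ≈ -1.6877e+6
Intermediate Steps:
Function('w')(z) = Add(442, Mul(-1, z)) (Function('w')(z) = Add(8, Add(434, Mul(-1, z))) = Add(442, Mul(-1, z)))
Mul(-1098058, Pow(Mul(Add(3581390, Function('w')(1714)), Pow(Add(3470160, 2032479), -1)), -1)) = Mul(-1098058, Pow(Mul(Add(3581390, Add(442, Mul(-1, 1714))), Pow(Add(3470160, 2032479), -1)), -1)) = Mul(-1098058, Pow(Mul(Add(3581390, Add(442, -1714)), Pow(5502639, -1)), -1)) = Mul(-1098058, Pow(Mul(Add(3581390, -1272), Rational(1, 5502639)), -1)) = Mul(-1098058, Pow(Mul(3580118, Rational(1, 5502639)), -1)) = Mul(-1098058, Pow(Rational(3580118, 5502639), -1)) = Mul(-1098058, Rational(5502639, 3580118)) = Rational(-3021108387531, 1790059)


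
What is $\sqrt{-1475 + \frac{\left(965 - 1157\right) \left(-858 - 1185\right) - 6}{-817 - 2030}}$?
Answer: $\frac{5 i \sqrt{58098729}}{949} \approx 40.159 i$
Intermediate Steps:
$\sqrt{-1475 + \frac{\left(965 - 1157\right) \left(-858 - 1185\right) - 6}{-817 - 2030}} = \sqrt{-1475 + \frac{\left(-192\right) \left(-2043\right) - 6}{-2847}} = \sqrt{-1475 + \left(392256 - 6\right) \left(- \frac{1}{2847}\right)} = \sqrt{-1475 + 392250 \left(- \frac{1}{2847}\right)} = \sqrt{-1475 - \frac{130750}{949}} = \sqrt{- \frac{1530525}{949}} = \frac{5 i \sqrt{58098729}}{949}$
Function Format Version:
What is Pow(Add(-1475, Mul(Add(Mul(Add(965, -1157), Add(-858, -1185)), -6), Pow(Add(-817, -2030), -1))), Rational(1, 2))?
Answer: Mul(Rational(5, 949), I, Pow(58098729, Rational(1, 2))) ≈ Mul(40.159, I)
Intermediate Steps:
Pow(Add(-1475, Mul(Add(Mul(Add(965, -1157), Add(-858, -1185)), -6), Pow(Add(-817, -2030), -1))), Rational(1, 2)) = Pow(Add(-1475, Mul(Add(Mul(-192, -2043), -6), Pow(-2847, -1))), Rational(1, 2)) = Pow(Add(-1475, Mul(Add(392256, -6), Rational(-1, 2847))), Rational(1, 2)) = Pow(Add(-1475, Mul(392250, Rational(-1, 2847))), Rational(1, 2)) = Pow(Add(-1475, Rational(-130750, 949)), Rational(1, 2)) = Pow(Rational(-1530525, 949), Rational(1, 2)) = Mul(Rational(5, 949), I, Pow(58098729, Rational(1, 2)))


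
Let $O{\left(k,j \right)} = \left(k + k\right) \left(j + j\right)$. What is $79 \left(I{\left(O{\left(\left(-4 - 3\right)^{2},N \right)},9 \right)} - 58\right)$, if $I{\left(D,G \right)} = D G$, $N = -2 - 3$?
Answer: $-701362$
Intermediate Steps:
$N = -5$ ($N = -2 - 3 = -5$)
$O{\left(k,j \right)} = 4 j k$ ($O{\left(k,j \right)} = 2 k 2 j = 4 j k$)
$79 \left(I{\left(O{\left(\left(-4 - 3\right)^{2},N \right)},9 \right)} - 58\right) = 79 \left(4 \left(-5\right) \left(-4 - 3\right)^{2} \cdot 9 - 58\right) = 79 \left(4 \left(-5\right) \left(-7\right)^{2} \cdot 9 - 58\right) = 79 \left(4 \left(-5\right) 49 \cdot 9 - 58\right) = 79 \left(\left(-980\right) 9 - 58\right) = 79 \left(-8820 - 58\right) = 79 \left(-8878\right) = -701362$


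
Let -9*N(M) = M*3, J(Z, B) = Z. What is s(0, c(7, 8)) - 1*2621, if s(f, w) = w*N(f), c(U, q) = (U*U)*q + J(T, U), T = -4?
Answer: -2621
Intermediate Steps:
N(M) = -M/3 (N(M) = -M*3/9 = -M/3)
c(U, q) = -4 + q*U**2 (c(U, q) = (U*U)*q - 4 = U**2*q - 4 = q*U**2 - 4 = -4 + q*U**2)
s(f, w) = -f*w/3 (s(f, w) = w*(-f/3) = -f*w/3)
s(0, c(7, 8)) - 1*2621 = -1/3*0*(-4 + 8*7**2) - 1*2621 = -1/3*0*(-4 + 8*49) - 2621 = -1/3*0*(-4 + 392) - 2621 = -1/3*0*388 - 2621 = 0 - 2621 = -2621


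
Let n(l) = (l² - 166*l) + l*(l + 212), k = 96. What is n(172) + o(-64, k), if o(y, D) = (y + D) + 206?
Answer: 67318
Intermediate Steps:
n(l) = l² - 166*l + l*(212 + l) (n(l) = (l² - 166*l) + l*(212 + l) = l² - 166*l + l*(212 + l))
o(y, D) = 206 + D + y (o(y, D) = (D + y) + 206 = 206 + D + y)
n(172) + o(-64, k) = 2*172*(23 + 172) + (206 + 96 - 64) = 2*172*195 + 238 = 67080 + 238 = 67318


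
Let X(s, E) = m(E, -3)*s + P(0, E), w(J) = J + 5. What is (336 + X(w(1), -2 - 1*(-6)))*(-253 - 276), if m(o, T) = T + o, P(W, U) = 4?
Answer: -183034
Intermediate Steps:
w(J) = 5 + J
X(s, E) = 4 + s*(-3 + E) (X(s, E) = (-3 + E)*s + 4 = s*(-3 + E) + 4 = 4 + s*(-3 + E))
(336 + X(w(1), -2 - 1*(-6)))*(-253 - 276) = (336 + (4 + (5 + 1)*(-3 + (-2 - 1*(-6)))))*(-253 - 276) = (336 + (4 + 6*(-3 + (-2 + 6))))*(-529) = (336 + (4 + 6*(-3 + 4)))*(-529) = (336 + (4 + 6*1))*(-529) = (336 + (4 + 6))*(-529) = (336 + 10)*(-529) = 346*(-529) = -183034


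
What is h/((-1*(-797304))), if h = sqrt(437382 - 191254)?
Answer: sqrt(15383)/199326 ≈ 0.00062224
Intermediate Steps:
h = 4*sqrt(15383) (h = sqrt(246128) = 4*sqrt(15383) ≈ 496.11)
h/((-1*(-797304))) = (4*sqrt(15383))/((-1*(-797304))) = (4*sqrt(15383))/797304 = (4*sqrt(15383))*(1/797304) = sqrt(15383)/199326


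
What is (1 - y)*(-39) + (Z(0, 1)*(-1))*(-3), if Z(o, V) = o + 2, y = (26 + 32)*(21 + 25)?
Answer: 104019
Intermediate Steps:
y = 2668 (y = 58*46 = 2668)
Z(o, V) = 2 + o
(1 - y)*(-39) + (Z(0, 1)*(-1))*(-3) = (1 - 1*2668)*(-39) + ((2 + 0)*(-1))*(-3) = (1 - 2668)*(-39) + (2*(-1))*(-3) = -2667*(-39) - 2*(-3) = 104013 + 6 = 104019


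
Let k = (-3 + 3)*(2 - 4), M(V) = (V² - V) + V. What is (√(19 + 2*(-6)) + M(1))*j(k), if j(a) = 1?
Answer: 1 + √7 ≈ 3.6458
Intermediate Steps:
M(V) = V²
k = 0 (k = 0*(-2) = 0)
(√(19 + 2*(-6)) + M(1))*j(k) = (√(19 + 2*(-6)) + 1²)*1 = (√(19 - 12) + 1)*1 = (√7 + 1)*1 = (1 + √7)*1 = 1 + √7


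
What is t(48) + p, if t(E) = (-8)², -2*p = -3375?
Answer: 3503/2 ≈ 1751.5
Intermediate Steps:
p = 3375/2 (p = -½*(-3375) = 3375/2 ≈ 1687.5)
t(E) = 64
t(48) + p = 64 + 3375/2 = 3503/2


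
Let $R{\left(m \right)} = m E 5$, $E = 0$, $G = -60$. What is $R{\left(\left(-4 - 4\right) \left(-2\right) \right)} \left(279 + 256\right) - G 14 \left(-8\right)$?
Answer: $-6720$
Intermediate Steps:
$R{\left(m \right)} = 0$ ($R{\left(m \right)} = m 0 \cdot 5 = 0 \cdot 5 = 0$)
$R{\left(\left(-4 - 4\right) \left(-2\right) \right)} \left(279 + 256\right) - G 14 \left(-8\right) = 0 \left(279 + 256\right) - \left(-60\right) 14 \left(-8\right) = 0 \cdot 535 - \left(-840\right) \left(-8\right) = 0 - 6720 = -6720$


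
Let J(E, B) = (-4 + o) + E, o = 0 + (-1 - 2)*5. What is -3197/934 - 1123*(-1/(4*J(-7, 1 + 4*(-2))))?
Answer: -690685/48568 ≈ -14.221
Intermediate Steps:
o = -15 (o = 0 - 3*5 = 0 - 15 = -15)
J(E, B) = -19 + E (J(E, B) = (-4 - 15) + E = -19 + E)
-3197/934 - 1123*(-1/(4*J(-7, 1 + 4*(-2)))) = -3197/934 - 1123*(-1/(4*(-19 - 7))) = -3197*1/934 - 1123/((-4*(-26))) = -3197/934 - 1123/104 = -690685/48568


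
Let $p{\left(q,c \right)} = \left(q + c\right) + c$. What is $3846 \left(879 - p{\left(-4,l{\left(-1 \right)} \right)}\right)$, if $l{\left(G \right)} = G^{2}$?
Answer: $3388326$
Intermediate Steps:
$p{\left(q,c \right)} = q + 2 c$ ($p{\left(q,c \right)} = \left(c + q\right) + c = q + 2 c$)
$3846 \left(879 - p{\left(-4,l{\left(-1 \right)} \right)}\right) = 3846 \left(879 - \left(-4 + 2 \left(-1\right)^{2}\right)\right) = 3846 \left(879 - \left(-4 + 2 \cdot 1\right)\right) = 3846 \left(879 - \left(-4 + 2\right)\right) = 3846 \left(879 - -2\right) = 3846 \left(879 + 2\right) = 3846 \cdot 881 = 3388326$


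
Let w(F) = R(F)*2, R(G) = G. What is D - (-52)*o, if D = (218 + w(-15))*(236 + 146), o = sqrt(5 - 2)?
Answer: 71816 + 52*sqrt(3) ≈ 71906.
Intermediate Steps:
w(F) = 2*F (w(F) = F*2 = 2*F)
o = sqrt(3) ≈ 1.7320
D = 71816 (D = (218 + 2*(-15))*(236 + 146) = (218 - 30)*382 = 188*382 = 71816)
D - (-52)*o = 71816 - (-52)*sqrt(3) = 71816 + 52*sqrt(3)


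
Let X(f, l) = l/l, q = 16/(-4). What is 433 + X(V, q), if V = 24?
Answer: 434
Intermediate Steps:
q = -4 (q = 16*(-1/4) = -4)
X(f, l) = 1
433 + X(V, q) = 433 + 1 = 434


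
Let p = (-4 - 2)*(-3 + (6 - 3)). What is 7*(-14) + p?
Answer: -98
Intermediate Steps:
p = 0 (p = -6*(-3 + 3) = -6*0 = 0)
7*(-14) + p = 7*(-14) + 0 = -98 + 0 = -98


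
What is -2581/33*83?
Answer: -214223/33 ≈ -6491.6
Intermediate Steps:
-2581/33*83 = -214223/33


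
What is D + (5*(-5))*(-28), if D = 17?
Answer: 717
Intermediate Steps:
D + (5*(-5))*(-28) = 17 + (5*(-5))*(-28) = 17 - 25*(-28) = 17 + 700 = 717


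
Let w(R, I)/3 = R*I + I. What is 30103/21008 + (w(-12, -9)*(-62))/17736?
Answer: 6127729/15524912 ≈ 0.39470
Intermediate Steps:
w(R, I) = 3*I + 3*I*R (w(R, I) = 3*(R*I + I) = 3*(I*R + I) = 3*(I + I*R) = 3*I + 3*I*R)
30103/21008 + (w(-12, -9)*(-62))/17736 = 30103/21008 + ((3*(-9)*(1 - 12))*(-62))/17736 = 30103*(1/21008) + ((3*(-9)*(-11))*(-62))*(1/17736) = 30103/21008 + (297*(-62))*(1/17736) = 30103/21008 - 18414*1/17736 = 30103/21008 - 3069/2956 = 6127729/15524912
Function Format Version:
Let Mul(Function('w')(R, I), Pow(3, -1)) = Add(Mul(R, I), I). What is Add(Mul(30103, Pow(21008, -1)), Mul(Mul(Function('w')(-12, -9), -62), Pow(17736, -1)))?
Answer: Rational(6127729, 15524912) ≈ 0.39470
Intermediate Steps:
Function('w')(R, I) = Add(Mul(3, I), Mul(3, I, R)) (Function('w')(R, I) = Mul(3, Add(Mul(R, I), I)) = Mul(3, Add(Mul(I, R), I)) = Mul(3, Add(I, Mul(I, R))) = Add(Mul(3, I), Mul(3, I, R)))
Add(Mul(30103, Pow(21008, -1)), Mul(Mul(Function('w')(-12, -9), -62), Pow(17736, -1))) = Add(Mul(30103, Pow(21008, -1)), Mul(Mul(Mul(3, -9, Add(1, -12)), -62), Pow(17736, -1))) = Add(Mul(30103, Rational(1, 21008)), Mul(Mul(Mul(3, -9, -11), -62), Rational(1, 17736))) = Add(Rational(30103, 21008), Mul(Mul(297, -62), Rational(1, 17736))) = Add(Rational(30103, 21008), Mul(-18414, Rational(1, 17736))) = Add(Rational(30103, 21008), Rational(-3069, 2956)) = Rational(6127729, 15524912)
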